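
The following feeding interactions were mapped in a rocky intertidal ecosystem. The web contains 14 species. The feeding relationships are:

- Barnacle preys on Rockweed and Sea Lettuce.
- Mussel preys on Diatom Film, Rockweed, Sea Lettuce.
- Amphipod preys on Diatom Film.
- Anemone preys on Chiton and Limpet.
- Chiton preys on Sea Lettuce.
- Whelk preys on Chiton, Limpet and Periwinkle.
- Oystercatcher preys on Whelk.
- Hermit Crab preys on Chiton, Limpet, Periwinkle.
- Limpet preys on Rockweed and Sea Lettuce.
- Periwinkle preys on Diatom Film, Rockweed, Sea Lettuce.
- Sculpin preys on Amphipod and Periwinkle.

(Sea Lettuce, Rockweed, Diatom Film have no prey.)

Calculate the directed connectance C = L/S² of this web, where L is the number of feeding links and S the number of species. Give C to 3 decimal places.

C = 0.117

The web has S = 14 species and L = 23 feeding links.
C = L / S² = 23 / 196 = 0.1173 ≈ 0.117.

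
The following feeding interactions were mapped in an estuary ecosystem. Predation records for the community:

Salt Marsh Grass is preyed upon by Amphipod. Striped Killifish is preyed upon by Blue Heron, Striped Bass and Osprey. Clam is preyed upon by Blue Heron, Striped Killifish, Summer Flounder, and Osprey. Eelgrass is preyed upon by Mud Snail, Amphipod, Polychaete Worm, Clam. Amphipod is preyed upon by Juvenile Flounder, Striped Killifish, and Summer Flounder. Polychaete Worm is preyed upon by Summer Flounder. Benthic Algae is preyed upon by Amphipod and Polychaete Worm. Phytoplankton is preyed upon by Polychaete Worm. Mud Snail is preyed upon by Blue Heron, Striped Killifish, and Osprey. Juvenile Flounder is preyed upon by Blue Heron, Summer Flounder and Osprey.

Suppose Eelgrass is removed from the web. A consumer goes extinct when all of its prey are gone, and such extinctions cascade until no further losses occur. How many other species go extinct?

Remove Eelgrass.
Round 1: Clam (all prey gone), Mud Snail (all prey gone) → extinct.
No further losses. Total secondary extinctions: 2.

2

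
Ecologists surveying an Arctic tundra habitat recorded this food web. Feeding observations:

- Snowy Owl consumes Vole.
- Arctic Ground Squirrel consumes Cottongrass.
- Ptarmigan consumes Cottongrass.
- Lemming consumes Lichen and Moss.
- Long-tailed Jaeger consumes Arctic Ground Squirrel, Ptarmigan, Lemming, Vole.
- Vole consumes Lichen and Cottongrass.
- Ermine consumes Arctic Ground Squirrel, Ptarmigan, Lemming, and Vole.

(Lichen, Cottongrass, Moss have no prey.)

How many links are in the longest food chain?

One longest chain: Lichen → Vole → Snowy Owl.
It has 3 species and 2 links.

2 links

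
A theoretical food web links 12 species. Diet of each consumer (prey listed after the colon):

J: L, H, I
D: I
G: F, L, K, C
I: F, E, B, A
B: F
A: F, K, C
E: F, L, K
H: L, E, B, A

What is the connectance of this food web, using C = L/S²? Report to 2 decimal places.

The web has S = 12 species and L = 23 feeding links.
C = L / S² = 23 / 144 = 0.1597 ≈ 0.16.

C = 0.16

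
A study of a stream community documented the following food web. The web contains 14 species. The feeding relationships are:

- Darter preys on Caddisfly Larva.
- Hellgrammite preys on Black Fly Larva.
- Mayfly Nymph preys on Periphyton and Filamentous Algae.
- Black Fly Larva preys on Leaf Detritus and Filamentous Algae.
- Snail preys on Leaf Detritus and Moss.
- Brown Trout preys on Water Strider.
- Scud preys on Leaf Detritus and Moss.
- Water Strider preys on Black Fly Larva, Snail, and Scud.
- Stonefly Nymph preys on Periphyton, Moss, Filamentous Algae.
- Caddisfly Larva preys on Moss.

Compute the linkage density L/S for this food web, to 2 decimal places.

L/S = 1.29

There are L = 18 links among S = 14 species.
L/S = 18/14 = 1.2857 ≈ 1.29.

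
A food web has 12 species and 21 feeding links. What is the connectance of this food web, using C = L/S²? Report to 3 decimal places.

The web has S = 12 species and L = 21 feeding links.
C = L / S² = 21 / 144 = 0.1458 ≈ 0.146.

C = 0.146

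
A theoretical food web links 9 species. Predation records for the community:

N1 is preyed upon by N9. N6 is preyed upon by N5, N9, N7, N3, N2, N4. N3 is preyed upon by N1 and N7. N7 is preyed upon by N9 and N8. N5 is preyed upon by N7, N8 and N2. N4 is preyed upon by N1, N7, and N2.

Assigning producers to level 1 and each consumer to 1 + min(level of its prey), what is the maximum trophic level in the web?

3

Producers (level 1): N6.
Following each consumer down to its lowest-level prey: N6 → N5 → N8 (levels 1 through 3).
All prey of N8 (N5 2, N7 2) are at level 2 or above, so N8 is at level 1 + 2 = 3.
Every consumer has at least one prey at level 2 or below, so none exceeds level 3.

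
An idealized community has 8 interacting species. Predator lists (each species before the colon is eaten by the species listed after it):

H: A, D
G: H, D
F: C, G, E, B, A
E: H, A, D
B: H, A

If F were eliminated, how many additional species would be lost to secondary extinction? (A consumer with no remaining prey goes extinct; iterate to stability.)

7

Remove F.
Round 1: C (all prey gone), G (all prey gone), E (all prey gone), B (all prey gone) → extinct.
Round 2: H (all prey gone) → extinct.
Round 3: A (all prey gone), D (all prey gone) → extinct.
No further losses. Total secondary extinctions: 7.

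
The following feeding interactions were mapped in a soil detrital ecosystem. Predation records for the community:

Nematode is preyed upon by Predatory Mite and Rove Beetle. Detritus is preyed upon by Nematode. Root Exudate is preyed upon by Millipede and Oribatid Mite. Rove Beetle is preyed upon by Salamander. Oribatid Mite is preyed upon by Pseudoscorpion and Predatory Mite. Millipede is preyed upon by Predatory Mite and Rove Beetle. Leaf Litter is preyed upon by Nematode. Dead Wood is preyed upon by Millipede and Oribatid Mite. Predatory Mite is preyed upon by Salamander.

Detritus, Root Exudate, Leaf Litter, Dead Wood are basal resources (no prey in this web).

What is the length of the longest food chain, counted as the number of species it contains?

One longest chain: Detritus → Nematode → Rove Beetle → Salamander.
It has 4 species and 3 links.

4 species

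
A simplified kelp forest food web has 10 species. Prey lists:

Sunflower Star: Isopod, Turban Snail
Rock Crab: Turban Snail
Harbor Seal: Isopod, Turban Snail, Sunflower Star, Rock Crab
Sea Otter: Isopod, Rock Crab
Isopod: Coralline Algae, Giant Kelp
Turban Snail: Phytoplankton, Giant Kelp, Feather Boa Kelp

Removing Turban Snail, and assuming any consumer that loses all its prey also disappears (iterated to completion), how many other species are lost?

Remove Turban Snail.
Round 1: Rock Crab (all prey gone) → extinct.
No further losses. Total secondary extinctions: 1.

1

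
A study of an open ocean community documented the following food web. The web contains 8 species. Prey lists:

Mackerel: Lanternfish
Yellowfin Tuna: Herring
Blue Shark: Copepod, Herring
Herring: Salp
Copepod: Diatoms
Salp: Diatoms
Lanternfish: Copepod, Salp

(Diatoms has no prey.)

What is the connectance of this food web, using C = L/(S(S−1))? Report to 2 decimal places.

C = 0.16

The web has S = 8 species and L = 9 feeding links.
C = L / (S(S−1)) = 9 / 56 = 0.1607 ≈ 0.16.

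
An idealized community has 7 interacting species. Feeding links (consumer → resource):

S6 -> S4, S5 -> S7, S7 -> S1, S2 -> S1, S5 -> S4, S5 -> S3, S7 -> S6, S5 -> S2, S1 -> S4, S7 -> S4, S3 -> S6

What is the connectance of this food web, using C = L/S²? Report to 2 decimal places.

The web has S = 7 species and L = 11 feeding links.
C = L / S² = 11 / 49 = 0.2245 ≈ 0.22.

C = 0.22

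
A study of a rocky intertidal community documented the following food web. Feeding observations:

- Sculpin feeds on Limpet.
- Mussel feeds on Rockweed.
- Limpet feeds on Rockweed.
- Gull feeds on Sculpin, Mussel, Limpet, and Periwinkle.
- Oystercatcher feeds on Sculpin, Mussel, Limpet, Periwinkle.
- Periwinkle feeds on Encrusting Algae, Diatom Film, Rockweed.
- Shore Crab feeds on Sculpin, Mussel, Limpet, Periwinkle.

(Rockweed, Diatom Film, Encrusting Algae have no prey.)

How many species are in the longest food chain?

One longest chain: Rockweed → Limpet → Sculpin → Gull.
It has 4 species and 3 links.

4 species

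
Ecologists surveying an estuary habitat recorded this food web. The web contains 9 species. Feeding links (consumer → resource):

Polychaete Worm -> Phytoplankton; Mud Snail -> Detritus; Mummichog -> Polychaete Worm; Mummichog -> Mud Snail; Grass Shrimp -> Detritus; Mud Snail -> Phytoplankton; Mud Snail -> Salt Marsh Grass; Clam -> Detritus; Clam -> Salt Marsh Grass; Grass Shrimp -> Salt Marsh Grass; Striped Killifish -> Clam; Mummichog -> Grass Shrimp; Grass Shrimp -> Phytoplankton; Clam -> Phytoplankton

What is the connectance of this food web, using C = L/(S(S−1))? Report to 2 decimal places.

The web has S = 9 species and L = 14 feeding links.
C = L / (S(S−1)) = 14 / 72 = 0.1944 ≈ 0.19.

C = 0.19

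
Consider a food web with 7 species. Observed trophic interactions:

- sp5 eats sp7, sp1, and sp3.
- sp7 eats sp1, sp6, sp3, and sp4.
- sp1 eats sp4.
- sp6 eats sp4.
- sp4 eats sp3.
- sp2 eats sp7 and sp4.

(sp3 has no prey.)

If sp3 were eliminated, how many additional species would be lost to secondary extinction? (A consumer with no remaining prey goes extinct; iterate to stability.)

Remove sp3.
Round 1: sp4 (all prey gone) → extinct.
Round 2: sp6 (all prey gone), sp1 (all prey gone) → extinct.
Round 3: sp7 (all prey gone) → extinct.
Round 4: sp5 (all prey gone), sp2 (all prey gone) → extinct.
No further losses. Total secondary extinctions: 6.

6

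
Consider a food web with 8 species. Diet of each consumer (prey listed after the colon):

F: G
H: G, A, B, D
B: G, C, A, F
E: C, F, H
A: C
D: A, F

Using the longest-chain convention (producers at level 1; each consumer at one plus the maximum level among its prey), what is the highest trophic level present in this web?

Producers (level 1): G, C.
C → A → B → H → E gives E level 5.
No species has a prey at level 5, so no species reaches level 6.

5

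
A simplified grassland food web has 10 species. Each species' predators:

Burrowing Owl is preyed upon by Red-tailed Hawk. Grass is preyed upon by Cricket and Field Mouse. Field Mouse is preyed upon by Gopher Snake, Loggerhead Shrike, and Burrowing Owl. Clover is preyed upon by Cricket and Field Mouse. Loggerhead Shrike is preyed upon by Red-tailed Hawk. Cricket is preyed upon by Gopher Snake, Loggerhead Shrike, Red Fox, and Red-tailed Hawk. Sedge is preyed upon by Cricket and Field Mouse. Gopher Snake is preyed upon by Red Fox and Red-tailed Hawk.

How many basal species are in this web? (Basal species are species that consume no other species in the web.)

Basal species (no prey listed): Grass, Clover, Sedge.
Count: 3.

3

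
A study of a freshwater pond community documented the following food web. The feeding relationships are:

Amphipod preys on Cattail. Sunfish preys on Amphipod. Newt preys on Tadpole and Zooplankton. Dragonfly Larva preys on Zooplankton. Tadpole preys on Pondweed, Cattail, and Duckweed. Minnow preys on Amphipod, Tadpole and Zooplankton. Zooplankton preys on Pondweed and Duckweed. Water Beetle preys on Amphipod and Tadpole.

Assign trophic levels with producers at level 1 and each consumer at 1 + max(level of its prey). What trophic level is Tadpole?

Duckweed is a producer → level 1.
Tadpole eats Duckweed (level 1); other prey at levels: Cattail 1, Pondweed 1 → level 2.

Trophic level 2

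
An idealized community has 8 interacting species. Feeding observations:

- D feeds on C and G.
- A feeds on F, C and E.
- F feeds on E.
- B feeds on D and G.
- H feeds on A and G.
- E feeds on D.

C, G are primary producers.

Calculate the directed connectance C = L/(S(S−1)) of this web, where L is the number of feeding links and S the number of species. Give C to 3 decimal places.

The web has S = 8 species and L = 11 feeding links.
C = L / (S(S−1)) = 11 / 56 = 0.1964 ≈ 0.196.

C = 0.196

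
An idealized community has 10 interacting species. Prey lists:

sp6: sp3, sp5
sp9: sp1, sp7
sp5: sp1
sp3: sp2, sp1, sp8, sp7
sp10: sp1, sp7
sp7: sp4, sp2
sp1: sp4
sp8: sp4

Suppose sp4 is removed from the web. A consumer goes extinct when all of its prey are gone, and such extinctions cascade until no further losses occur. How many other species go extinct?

3

Remove sp4.
Round 1: sp1 (all prey gone), sp8 (all prey gone) → extinct.
Round 2: sp5 (all prey gone) → extinct.
No further losses. Total secondary extinctions: 3.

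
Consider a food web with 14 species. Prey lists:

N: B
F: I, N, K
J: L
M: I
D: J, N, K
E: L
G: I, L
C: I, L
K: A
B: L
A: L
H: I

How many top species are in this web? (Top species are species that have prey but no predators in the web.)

Top species (has prey, but nothing eats it): C, E, G, H, M, D, F.
Count: 7.

7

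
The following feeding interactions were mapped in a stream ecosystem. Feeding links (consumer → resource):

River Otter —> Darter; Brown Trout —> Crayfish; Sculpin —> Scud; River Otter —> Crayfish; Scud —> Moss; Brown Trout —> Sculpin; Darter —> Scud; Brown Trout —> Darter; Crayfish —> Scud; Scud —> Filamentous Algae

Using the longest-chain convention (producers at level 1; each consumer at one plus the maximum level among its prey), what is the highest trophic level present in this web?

Producers (level 1): Filamentous Algae, Moss.
Filamentous Algae → Scud → Crayfish → River Otter gives River Otter level 4.
No species has a prey at level 4, so no species reaches level 5.

4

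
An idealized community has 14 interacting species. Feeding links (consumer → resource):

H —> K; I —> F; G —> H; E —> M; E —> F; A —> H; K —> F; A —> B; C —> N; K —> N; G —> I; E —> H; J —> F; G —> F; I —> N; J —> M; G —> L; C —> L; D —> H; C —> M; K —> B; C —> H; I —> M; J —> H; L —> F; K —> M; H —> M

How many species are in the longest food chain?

4 species

One longest chain: N → K → H → E.
It has 4 species and 3 links.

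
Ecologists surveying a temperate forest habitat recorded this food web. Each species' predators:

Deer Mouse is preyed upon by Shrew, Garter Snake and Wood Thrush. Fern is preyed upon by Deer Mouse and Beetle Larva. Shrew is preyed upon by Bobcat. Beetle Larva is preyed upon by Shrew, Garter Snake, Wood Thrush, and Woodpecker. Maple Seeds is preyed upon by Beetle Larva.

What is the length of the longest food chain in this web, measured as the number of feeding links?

One longest chain: Fern → Deer Mouse → Shrew → Bobcat.
It has 4 species and 3 links.

3 links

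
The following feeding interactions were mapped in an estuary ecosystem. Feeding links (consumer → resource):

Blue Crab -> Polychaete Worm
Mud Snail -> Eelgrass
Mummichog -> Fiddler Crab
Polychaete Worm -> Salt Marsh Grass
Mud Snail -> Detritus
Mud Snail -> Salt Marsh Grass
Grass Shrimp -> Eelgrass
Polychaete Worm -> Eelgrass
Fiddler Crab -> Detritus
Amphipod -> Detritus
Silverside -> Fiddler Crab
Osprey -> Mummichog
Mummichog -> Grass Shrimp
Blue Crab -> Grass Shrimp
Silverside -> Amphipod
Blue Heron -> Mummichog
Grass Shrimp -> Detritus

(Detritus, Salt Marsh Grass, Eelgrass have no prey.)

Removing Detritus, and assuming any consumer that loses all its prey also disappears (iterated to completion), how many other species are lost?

3

Remove Detritus.
Round 1: Fiddler Crab (all prey gone), Amphipod (all prey gone) → extinct.
Round 2: Silverside (all prey gone) → extinct.
No further losses. Total secondary extinctions: 3.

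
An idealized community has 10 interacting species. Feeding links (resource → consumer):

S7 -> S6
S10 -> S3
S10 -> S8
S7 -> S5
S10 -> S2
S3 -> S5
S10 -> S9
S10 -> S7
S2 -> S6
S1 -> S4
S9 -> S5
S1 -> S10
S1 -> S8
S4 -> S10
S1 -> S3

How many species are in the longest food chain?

One longest chain: S1 → S4 → S10 → S7 → S5.
It has 5 species and 4 links.

5 species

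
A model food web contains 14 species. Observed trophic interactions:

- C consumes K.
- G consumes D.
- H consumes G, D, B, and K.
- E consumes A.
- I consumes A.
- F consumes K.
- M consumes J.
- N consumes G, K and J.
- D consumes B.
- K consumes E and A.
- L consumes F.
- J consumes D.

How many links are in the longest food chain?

4 links

One longest chain: A → E → K → F → L.
It has 5 species and 4 links.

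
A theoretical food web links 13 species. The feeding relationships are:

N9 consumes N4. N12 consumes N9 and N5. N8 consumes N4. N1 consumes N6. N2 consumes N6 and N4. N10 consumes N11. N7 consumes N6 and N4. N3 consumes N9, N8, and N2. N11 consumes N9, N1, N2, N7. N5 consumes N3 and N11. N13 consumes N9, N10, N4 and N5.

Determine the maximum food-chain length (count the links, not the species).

4 links

One longest chain: N4 → N2 → N11 → N5 → N12.
It has 5 species and 4 links.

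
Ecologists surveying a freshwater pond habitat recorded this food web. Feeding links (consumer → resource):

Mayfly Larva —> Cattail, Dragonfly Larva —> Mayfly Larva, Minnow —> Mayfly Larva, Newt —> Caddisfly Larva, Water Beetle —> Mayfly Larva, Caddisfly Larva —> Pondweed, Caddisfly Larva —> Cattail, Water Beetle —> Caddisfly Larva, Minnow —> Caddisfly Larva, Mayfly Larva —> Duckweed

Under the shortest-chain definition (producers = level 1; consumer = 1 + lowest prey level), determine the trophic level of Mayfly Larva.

Trophic level 2

Duckweed is a producer → level 1.
Mayfly Larva eats Duckweed → level 2.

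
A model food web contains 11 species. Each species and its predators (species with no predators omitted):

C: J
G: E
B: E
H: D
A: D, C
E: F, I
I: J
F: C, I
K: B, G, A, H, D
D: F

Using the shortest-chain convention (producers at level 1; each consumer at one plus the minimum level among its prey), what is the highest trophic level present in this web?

4

Producers (level 1): K.
Following each consumer down to its lowest-level prey: K → A → C → J (levels 1 through 4).
All prey of J (C 3, I 4) are at level 3 or above, so J is at level 1 + 3 = 4.
Every consumer has at least one prey at level 3 or below, so none exceeds level 4.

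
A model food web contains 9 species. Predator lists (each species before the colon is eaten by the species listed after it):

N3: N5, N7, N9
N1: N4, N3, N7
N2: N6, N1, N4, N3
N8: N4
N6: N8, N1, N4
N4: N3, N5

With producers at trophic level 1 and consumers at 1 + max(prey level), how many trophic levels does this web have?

6

Producers (level 1): N2.
N2 → N6 → N8 → N4 → N3 → N9 gives N9 level 6.
No species has a prey at level 6, so no species reaches level 7.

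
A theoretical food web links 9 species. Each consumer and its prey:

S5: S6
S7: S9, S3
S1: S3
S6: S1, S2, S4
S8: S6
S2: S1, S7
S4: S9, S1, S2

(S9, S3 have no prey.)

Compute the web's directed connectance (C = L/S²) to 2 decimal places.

C = 0.16

The web has S = 9 species and L = 13 feeding links.
C = L / S² = 13 / 81 = 0.1605 ≈ 0.16.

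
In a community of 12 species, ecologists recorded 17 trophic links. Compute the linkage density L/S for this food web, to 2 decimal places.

L/S = 1.42

There are L = 17 links among S = 12 species.
L/S = 17/12 = 1.4167 ≈ 1.42.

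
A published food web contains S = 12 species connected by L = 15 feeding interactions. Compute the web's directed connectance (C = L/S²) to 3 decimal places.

C = 0.104

The web has S = 12 species and L = 15 feeding links.
C = L / S² = 15 / 144 = 0.1042 ≈ 0.104.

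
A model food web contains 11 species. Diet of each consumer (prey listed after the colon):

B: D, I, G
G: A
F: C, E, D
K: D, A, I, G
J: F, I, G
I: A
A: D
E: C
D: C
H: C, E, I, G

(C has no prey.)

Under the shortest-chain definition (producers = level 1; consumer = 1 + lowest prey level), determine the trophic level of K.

Trophic level 3

C is a producer → level 1.
D eats C → level 2.
K eats D → level 3.
No prey of K is below level 2, so 3 is the minimum.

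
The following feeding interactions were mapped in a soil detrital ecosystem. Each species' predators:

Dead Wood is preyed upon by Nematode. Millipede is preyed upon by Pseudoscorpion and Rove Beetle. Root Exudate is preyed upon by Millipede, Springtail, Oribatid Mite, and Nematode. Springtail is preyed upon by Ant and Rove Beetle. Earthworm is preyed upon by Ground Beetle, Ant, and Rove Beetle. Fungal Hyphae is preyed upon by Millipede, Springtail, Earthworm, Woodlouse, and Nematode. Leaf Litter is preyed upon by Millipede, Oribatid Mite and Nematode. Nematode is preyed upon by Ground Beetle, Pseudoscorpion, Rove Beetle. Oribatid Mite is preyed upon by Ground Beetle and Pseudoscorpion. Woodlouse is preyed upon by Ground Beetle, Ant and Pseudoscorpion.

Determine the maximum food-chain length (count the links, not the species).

One longest chain: Leaf Litter → Millipede → Rove Beetle.
It has 3 species and 2 links.

2 links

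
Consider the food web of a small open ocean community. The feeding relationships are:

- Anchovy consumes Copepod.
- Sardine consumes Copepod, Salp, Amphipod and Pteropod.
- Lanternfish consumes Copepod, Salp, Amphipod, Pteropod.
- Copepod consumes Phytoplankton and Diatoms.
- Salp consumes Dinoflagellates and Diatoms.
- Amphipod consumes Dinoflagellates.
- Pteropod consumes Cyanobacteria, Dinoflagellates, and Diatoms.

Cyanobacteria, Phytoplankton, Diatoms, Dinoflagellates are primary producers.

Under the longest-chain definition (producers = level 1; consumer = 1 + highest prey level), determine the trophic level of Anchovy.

Trophic level 3

Phytoplankton is a producer → level 1.
Copepod eats Phytoplankton (level 1); other prey at levels: Diatoms 1 → level 2.
Anchovy eats Copepod → level 3.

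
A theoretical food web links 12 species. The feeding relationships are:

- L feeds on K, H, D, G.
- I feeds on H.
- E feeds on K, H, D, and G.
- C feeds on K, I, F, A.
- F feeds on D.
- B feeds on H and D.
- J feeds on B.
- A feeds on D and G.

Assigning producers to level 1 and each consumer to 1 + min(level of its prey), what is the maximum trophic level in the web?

3

Producers (level 1): D, H, G, K.
Following each consumer down to its lowest-level prey: D → B → J (levels 1 through 3).
All prey of J (B 2) are at level 2 or above, so J is at level 1 + 2 = 3.
Every consumer has at least one prey at level 2 or below, so none exceeds level 3.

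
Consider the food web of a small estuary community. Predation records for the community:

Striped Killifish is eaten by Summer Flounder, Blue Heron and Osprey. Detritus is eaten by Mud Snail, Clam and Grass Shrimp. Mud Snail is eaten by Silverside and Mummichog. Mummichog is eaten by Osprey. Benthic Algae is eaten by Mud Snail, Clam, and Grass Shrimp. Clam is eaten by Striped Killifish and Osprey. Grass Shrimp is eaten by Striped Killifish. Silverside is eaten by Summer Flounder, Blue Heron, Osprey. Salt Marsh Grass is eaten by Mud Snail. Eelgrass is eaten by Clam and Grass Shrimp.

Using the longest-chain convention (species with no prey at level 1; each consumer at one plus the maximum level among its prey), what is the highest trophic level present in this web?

Basal resources (level 1): Detritus, Benthic Algae, Salt Marsh Grass, Eelgrass.
Detritus → Mud Snail → Silverside → Osprey gives Osprey level 4.
No species has a prey at level 4, so no species reaches level 5.

4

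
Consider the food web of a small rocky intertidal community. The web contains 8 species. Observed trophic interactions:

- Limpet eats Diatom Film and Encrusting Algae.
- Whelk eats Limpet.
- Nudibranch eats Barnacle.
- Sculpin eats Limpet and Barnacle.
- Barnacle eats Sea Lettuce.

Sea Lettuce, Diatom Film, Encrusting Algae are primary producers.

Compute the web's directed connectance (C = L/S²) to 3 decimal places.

C = 0.109

The web has S = 8 species and L = 7 feeding links.
C = L / S² = 7 / 64 = 0.1094 ≈ 0.109.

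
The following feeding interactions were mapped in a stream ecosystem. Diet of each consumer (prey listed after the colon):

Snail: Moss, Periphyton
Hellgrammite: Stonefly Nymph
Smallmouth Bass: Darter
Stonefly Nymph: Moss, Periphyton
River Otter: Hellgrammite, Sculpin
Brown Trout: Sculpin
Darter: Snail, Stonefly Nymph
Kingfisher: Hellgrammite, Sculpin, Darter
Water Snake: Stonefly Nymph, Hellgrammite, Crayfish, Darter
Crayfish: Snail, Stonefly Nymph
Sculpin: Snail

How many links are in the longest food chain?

3 links

One longest chain: Moss → Stonefly Nymph → Hellgrammite → Kingfisher.
It has 4 species and 3 links.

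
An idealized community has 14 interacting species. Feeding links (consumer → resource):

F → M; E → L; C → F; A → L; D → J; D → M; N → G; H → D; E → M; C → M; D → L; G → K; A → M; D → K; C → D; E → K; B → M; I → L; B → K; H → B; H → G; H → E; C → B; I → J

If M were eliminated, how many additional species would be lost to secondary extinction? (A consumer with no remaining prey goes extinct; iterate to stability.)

1

Remove M.
Round 1: F (all prey gone) → extinct.
No further losses. Total secondary extinctions: 1.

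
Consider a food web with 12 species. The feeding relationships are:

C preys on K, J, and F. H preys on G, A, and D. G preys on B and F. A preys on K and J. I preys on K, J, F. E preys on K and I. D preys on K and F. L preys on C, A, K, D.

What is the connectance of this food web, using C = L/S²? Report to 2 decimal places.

C = 0.15

The web has S = 12 species and L = 21 feeding links.
C = L / S² = 21 / 144 = 0.1458 ≈ 0.15.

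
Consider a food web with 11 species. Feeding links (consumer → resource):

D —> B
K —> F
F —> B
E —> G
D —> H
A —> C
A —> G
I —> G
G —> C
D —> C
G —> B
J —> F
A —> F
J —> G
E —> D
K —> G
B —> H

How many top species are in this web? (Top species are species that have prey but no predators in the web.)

5

Top species (has prey, but nothing eats it): K, I, J, A, E.
Count: 5.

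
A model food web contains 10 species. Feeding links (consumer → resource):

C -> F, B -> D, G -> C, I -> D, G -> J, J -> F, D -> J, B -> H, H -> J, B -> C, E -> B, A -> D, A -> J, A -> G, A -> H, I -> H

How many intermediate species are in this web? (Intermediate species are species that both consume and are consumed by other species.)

6

Intermediate species (has both prey and predators): J, C, H, D, G, B.
Count: 6.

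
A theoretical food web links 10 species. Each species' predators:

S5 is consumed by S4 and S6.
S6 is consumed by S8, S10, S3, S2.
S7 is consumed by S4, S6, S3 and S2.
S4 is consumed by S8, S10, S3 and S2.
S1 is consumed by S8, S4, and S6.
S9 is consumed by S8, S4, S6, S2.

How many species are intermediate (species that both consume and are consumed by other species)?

2

Intermediate species (has both prey and predators): S6, S4.
Count: 2.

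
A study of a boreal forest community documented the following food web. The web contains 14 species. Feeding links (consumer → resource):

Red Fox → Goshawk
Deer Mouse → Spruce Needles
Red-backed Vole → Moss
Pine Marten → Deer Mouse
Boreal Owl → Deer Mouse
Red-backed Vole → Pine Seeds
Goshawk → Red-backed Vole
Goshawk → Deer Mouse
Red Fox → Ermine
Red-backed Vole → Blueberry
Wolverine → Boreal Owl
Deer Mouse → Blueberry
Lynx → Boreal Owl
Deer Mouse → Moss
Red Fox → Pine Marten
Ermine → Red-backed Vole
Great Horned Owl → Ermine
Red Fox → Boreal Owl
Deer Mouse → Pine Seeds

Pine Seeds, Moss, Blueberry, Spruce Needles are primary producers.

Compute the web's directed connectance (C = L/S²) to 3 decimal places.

The web has S = 14 species and L = 19 feeding links.
C = L / S² = 19 / 196 = 0.0969 ≈ 0.097.

C = 0.097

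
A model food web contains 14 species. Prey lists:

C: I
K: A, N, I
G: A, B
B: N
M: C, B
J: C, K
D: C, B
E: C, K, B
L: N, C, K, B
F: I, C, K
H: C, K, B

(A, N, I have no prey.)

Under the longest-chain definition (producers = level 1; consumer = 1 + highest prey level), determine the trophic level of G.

Trophic level 3

N is a producer → level 1.
B eats N → level 2.
G eats B (level 2); other prey at levels: A 1 → level 3.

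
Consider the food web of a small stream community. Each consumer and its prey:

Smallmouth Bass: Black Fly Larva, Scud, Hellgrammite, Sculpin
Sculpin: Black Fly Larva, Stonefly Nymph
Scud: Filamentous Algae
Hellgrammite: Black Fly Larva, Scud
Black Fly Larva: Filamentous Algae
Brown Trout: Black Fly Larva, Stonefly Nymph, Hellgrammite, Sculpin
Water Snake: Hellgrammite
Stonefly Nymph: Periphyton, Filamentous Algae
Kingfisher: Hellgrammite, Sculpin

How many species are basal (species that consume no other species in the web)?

2

Basal species (no prey listed): Periphyton, Filamentous Algae.
Count: 2.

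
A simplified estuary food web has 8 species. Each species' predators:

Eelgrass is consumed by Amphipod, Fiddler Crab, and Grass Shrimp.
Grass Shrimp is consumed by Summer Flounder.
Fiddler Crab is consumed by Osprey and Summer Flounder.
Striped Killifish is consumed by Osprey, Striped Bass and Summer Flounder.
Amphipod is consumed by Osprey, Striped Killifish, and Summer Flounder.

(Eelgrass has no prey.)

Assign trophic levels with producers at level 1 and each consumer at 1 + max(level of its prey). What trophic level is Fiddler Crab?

Trophic level 2

Eelgrass is a producer → level 1.
Fiddler Crab eats Eelgrass → level 2.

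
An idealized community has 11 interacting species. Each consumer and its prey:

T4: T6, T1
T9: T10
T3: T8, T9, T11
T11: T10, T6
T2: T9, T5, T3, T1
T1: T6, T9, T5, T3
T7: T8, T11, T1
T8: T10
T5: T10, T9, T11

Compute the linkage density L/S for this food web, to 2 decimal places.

L/S = 2.09

There are L = 23 links among S = 11 species.
L/S = 23/11 = 2.0909 ≈ 2.09.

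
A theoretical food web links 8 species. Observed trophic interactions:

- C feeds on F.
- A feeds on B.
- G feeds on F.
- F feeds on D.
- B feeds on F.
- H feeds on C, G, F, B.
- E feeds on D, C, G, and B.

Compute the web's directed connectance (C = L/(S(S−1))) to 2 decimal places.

The web has S = 8 species and L = 13 feeding links.
C = L / (S(S−1)) = 13 / 56 = 0.2321 ≈ 0.23.

C = 0.23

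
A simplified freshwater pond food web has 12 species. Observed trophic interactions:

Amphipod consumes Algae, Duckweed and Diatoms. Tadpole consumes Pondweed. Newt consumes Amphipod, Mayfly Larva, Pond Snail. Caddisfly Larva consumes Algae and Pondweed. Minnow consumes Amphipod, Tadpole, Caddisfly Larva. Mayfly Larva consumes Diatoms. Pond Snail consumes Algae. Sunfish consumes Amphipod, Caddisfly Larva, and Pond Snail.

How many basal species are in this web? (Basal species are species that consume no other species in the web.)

Basal species (no prey listed): Algae, Diatoms, Duckweed, Pondweed.
Count: 4.

4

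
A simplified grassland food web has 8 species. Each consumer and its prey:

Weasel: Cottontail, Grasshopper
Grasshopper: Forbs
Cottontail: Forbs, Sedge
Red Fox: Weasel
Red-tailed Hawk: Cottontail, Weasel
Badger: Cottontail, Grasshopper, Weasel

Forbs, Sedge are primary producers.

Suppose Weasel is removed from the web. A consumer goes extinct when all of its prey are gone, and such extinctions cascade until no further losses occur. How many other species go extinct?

1

Remove Weasel.
Round 1: Red Fox (all prey gone) → extinct.
No further losses. Total secondary extinctions: 1.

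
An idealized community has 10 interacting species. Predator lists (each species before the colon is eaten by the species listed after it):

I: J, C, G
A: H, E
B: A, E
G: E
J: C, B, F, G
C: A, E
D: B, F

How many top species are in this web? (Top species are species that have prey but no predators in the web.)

3

Top species (has prey, but nothing eats it): F, H, E.
Count: 3.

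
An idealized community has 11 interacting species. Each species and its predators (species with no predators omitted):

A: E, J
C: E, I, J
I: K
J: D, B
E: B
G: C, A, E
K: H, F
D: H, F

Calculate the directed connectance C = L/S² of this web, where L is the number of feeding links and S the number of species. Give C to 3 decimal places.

C = 0.132

The web has S = 11 species and L = 16 feeding links.
C = L / S² = 16 / 121 = 0.1322 ≈ 0.132.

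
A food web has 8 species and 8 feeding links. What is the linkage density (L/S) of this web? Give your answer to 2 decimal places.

There are L = 8 links among S = 8 species.
L/S = 8/8 = 1.0000 ≈ 1.00.

L/S = 1.00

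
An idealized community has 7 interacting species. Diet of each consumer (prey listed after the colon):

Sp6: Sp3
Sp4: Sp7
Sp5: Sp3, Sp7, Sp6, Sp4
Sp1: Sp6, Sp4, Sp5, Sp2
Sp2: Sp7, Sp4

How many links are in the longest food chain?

One longest chain: Sp3 → Sp6 → Sp5 → Sp1.
It has 4 species and 3 links.

3 links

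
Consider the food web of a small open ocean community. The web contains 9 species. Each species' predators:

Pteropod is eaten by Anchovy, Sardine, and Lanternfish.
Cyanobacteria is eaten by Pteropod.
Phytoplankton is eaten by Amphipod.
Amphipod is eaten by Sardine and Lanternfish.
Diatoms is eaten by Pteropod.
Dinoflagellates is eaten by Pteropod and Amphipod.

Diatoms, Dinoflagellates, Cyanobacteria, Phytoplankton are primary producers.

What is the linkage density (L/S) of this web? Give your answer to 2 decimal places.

L/S = 1.11

There are L = 10 links among S = 9 species.
L/S = 10/9 = 1.1111 ≈ 1.11.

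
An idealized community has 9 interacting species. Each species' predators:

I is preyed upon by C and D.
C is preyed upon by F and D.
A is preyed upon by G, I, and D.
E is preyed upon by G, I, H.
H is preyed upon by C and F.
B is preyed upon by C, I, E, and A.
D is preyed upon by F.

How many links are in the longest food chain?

5 links

One longest chain: B → E → H → C → D → F.
It has 6 species and 5 links.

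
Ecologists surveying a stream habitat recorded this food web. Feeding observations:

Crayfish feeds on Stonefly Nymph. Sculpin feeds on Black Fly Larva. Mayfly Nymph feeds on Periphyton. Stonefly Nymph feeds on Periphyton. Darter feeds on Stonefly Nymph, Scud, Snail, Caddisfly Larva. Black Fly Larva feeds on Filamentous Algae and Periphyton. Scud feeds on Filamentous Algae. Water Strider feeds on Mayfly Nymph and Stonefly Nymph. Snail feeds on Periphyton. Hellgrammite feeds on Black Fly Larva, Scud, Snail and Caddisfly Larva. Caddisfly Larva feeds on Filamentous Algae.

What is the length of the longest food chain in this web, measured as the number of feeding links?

One longest chain: Periphyton → Snail → Darter.
It has 3 species and 2 links.

2 links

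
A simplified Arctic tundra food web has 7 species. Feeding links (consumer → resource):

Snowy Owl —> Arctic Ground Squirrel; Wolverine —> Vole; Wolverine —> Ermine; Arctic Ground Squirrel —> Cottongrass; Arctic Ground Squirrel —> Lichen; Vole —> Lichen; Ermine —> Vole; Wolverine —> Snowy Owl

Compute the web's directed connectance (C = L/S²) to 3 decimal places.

C = 0.163

The web has S = 7 species and L = 8 feeding links.
C = L / S² = 8 / 49 = 0.1633 ≈ 0.163.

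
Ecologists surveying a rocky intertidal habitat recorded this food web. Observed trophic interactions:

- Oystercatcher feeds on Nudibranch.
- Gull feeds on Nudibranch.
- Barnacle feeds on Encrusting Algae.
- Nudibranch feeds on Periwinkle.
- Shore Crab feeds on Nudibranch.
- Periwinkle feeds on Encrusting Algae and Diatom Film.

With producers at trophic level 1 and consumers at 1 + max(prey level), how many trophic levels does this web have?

Producers (level 1): Encrusting Algae, Diatom Film.
Encrusting Algae → Periwinkle → Nudibranch → Oystercatcher gives Oystercatcher level 4.
No species has a prey at level 4, so no species reaches level 5.

4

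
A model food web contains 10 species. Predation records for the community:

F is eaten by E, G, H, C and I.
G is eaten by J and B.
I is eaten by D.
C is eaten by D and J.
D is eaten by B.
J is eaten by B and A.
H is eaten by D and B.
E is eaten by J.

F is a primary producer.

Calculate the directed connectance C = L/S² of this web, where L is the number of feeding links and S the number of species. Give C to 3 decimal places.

C = 0.160

The web has S = 10 species and L = 16 feeding links.
C = L / S² = 16 / 100 = 0.1600 ≈ 0.160.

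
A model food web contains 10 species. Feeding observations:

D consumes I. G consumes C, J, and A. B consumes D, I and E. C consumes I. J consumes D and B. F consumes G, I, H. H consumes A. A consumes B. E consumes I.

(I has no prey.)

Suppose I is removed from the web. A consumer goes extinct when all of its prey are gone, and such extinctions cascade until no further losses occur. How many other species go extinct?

Remove I.
Round 1: D (all prey gone), C (all prey gone), E (all prey gone) → extinct.
Round 2: B (all prey gone) → extinct.
Round 3: A (all prey gone), J (all prey gone) → extinct.
Round 4: H (all prey gone), G (all prey gone) → extinct.
Round 5: F (all prey gone) → extinct.
No further losses. Total secondary extinctions: 9.

9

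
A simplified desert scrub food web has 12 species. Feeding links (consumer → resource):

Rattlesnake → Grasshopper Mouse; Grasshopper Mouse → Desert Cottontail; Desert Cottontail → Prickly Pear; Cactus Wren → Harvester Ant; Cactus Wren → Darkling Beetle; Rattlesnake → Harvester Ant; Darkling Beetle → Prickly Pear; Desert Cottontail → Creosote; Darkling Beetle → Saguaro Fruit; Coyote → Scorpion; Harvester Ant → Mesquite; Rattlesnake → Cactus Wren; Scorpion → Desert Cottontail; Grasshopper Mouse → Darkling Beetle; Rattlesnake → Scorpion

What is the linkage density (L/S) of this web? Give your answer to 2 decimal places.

L/S = 1.25

There are L = 15 links among S = 12 species.
L/S = 15/12 = 1.2500 ≈ 1.25.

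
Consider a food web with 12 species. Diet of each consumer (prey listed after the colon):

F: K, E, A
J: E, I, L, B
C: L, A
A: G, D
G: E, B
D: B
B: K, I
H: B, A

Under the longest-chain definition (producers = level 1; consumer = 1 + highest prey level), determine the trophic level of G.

K is a producer → level 1.
B eats K (level 1); other prey at levels: I 1 → level 2.
G eats B (level 2); other prey at levels: E 1 → level 3.

Trophic level 3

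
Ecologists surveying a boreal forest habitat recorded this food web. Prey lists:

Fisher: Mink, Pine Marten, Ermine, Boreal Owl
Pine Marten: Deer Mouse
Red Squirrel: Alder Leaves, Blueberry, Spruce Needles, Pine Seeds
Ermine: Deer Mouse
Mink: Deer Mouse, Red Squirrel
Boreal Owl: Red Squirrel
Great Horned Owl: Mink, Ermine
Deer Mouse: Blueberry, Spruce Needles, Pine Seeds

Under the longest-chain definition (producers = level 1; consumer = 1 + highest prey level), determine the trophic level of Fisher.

Blueberry is a producer → level 1.
Deer Mouse eats Blueberry (level 1); other prey at levels: Spruce Needles 1, Pine Seeds 1 → level 2.
Ermine eats Deer Mouse → level 3.
Fisher eats Ermine (level 3); other prey at levels: Mink 3, Pine Marten 3, Boreal Owl 3 → level 4.

Trophic level 4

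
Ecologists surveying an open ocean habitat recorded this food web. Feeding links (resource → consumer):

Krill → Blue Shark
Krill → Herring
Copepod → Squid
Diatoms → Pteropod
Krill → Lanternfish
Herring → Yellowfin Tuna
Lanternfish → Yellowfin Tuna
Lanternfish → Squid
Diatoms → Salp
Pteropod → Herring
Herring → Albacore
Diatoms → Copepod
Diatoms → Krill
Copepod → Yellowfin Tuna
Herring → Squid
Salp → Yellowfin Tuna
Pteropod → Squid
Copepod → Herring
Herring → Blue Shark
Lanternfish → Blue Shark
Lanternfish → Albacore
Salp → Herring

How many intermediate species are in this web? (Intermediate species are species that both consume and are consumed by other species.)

Intermediate species (has both prey and predators): Krill, Pteropod, Salp, Copepod, Lanternfish, Herring.
Count: 6.

6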